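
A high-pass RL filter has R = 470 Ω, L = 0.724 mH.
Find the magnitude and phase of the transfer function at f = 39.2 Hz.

Step 1 — Angular frequency: ω = 2π·39.2 = 246.3 rad/s.
Step 2 — Transfer function: H(jω) = jωL/(R + jωL).
Step 3 — Numerator jωL = j·0.1783; denominator R + jωL = 470 + j0.1783.
Step 4 — H = 1.44e-07 + j0.0003794.
Step 5 — Magnitude: |H| = 0.0003794 (-68.4 dB); phase: φ = 90.0°.

|H| = 0.0003794 (-68.4 dB), φ = 90.0°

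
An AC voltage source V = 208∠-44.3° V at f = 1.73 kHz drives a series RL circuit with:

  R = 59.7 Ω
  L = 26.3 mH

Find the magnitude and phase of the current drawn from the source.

Step 1 — Angular frequency: ω = 2π·f = 2π·1730 = 1.087e+04 rad/s.
Step 2 — Component impedances:
  R: Z = R = 59.7 Ω
  L: Z = jωL = j·1.087e+04·0.0263 = 0 + j285.9 Ω
Step 3 — Series combination: Z_total = R + L = 59.7 + j285.9 Ω = 292∠78.2° Ω.
Step 4 — Source phasor: V = 208∠-44.3° V = 148.9 - j145.3 V.
Step 5 — Ohm's law: I = V / Z_total = (148.9 - j145.3) / (59.7 + j285.9) = -0.3827 - j0.6006 A.
Step 6 — Convert to polar: |I| = 0.7122 A, ∠I = -122.5°.

I = 0.7122∠-122.5° A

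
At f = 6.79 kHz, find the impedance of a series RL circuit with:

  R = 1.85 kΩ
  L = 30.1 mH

Step 1 — Angular frequency: ω = 2π·f = 2π·6790 = 4.266e+04 rad/s.
Step 2 — Component impedances:
  R: Z = R = 1850 Ω
  L: Z = jωL = j·4.266e+04·0.0301 = 0 + j1284 Ω
Step 3 — Series combination: Z_total = R + L = 1850 + j1284 Ω = 2252∠34.8° Ω.

Z = 1850 + j1284 Ω = 2252∠34.8° Ω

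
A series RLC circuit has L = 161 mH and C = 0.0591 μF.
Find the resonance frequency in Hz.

Step 1 — Resonance condition Im(Z)=0 gives ω₀ = 1/√(LC).
Step 2 — ω₀ = 1/√(0.161·5.91e-08) = 1.025e+04 rad/s.
Step 3 — f₀ = ω₀/(2π) = 1632 Hz.

f₀ = 1632 Hz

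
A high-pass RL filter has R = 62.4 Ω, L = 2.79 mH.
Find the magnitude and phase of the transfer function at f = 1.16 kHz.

Step 1 — Angular frequency: ω = 2π·1160 = 7288 rad/s.
Step 2 — Transfer function: H(jω) = jωL/(R + jωL).
Step 3 — Numerator jωL = j·20.33; denominator R + jωL = 62.4 + j20.33.
Step 4 — H = 0.096 + j0.2946.
Step 5 — Magnitude: |H| = 0.3098 (-10.2 dB); phase: φ = 72.0°.

|H| = 0.3098 (-10.2 dB), φ = 72.0°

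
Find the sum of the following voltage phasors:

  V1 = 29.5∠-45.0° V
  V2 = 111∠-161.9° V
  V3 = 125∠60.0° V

Step 1 — Convert each phasor to rectangular form:
  V1 = 29.5·(cos(-45.0°) + j·sin(-45.0°)) = 20.86 - j20.86 V
  V2 = 111·(cos(-161.9°) + j·sin(-161.9°)) = -105.5 - j34.49 V
  V3 = 125·(cos(60.0°) + j·sin(60.0°)) = 62.5 + j108.3 V
Step 2 — Sum components: V_total = -22.15 + j52.91 V.
Step 3 — Convert to polar: |V_total| = 57.36 V, ∠V_total = 112.7°.

V_total = 57.36∠112.7° V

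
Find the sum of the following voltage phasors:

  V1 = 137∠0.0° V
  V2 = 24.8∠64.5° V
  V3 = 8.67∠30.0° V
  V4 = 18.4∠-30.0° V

Step 1 — Convert each phasor to rectangular form:
  V1 = 137·(cos(0.0°) + j·sin(0.0°)) = 137 V
  V2 = 24.8·(cos(64.5°) + j·sin(64.5°)) = 10.68 + j22.38 V
  V3 = 8.67·(cos(30.0°) + j·sin(30.0°)) = 7.508 + j4.335 V
  V4 = 18.4·(cos(-30.0°) + j·sin(-30.0°)) = 15.93 - j9.2 V
Step 2 — Sum components: V_total = 171.1 + j17.52 V.
Step 3 — Convert to polar: |V_total| = 172 V, ∠V_total = 5.8°.

V_total = 172∠5.8° V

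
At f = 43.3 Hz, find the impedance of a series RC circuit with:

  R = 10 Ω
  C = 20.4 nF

Step 1 — Angular frequency: ω = 2π·f = 2π·43.3 = 272.1 rad/s.
Step 2 — Component impedances:
  R: Z = R = 10 Ω
  C: Z = 1/(jωC) = -j/(ω·C) = 0 - j1.802e+05 Ω
Step 3 — Series combination: Z_total = R + C = 10 - j1.802e+05 Ω = 1.802e+05∠-90.0° Ω.

Z = 10 - j1.802e+05 Ω = 1.802e+05∠-90.0° Ω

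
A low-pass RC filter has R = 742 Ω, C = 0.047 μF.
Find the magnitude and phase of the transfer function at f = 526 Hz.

Step 1 — Angular frequency: ω = 2π·526 = 3305 rad/s.
Step 2 — Transfer function: H(jω) = 1/(1 + jωRC).
Step 3 — Denominator: 1 + jωRC = 1 + j·3305·742·4.7e-08 = 1 + j0.1153.
Step 4 — H = 0.9869 - j0.1137.
Step 5 — Magnitude: |H| = 0.9934 (-0.1 dB); phase: φ = -6.6°.

|H| = 0.9934 (-0.1 dB), φ = -6.6°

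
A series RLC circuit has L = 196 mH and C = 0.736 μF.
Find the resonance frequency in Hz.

Step 1 — Resonance condition Im(Z)=0 gives ω₀ = 1/√(LC).
Step 2 — ω₀ = 1/√(0.196·7.36e-07) = 2633 rad/s.
Step 3 — f₀ = ω₀/(2π) = 419 Hz.

f₀ = 419 Hz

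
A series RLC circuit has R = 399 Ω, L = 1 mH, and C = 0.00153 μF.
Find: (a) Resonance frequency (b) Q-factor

Step 1 — Resonance condition Im(Z)=0 gives ω₀ = 1/√(LC).
Step 2 — ω₀ = 1/√(0.001·1.53e-09) = 8.085e+05 rad/s.
Step 3 — f₀ = ω₀/(2π) = 1.287e+05 Hz.
Step 4 — Series Q: Q = ω₀L/R = 8.085e+05·0.001/399 = 2.026.

(a) f₀ = 1.287e+05 Hz  (b) Q = 2.026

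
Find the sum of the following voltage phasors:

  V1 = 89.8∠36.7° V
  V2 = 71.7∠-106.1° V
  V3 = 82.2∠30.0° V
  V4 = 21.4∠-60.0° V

Step 1 — Convert each phasor to rectangular form:
  V1 = 89.8·(cos(36.7°) + j·sin(36.7°)) = 72 + j53.67 V
  V2 = 71.7·(cos(-106.1°) + j·sin(-106.1°)) = -19.88 - j68.89 V
  V3 = 82.2·(cos(30.0°) + j·sin(30.0°)) = 71.19 + j41.1 V
  V4 = 21.4·(cos(-60.0°) + j·sin(-60.0°)) = 10.7 - j18.53 V
Step 2 — Sum components: V_total = 134 + j7.346 V.
Step 3 — Convert to polar: |V_total| = 134.2 V, ∠V_total = 3.1°.

V_total = 134.2∠3.1° V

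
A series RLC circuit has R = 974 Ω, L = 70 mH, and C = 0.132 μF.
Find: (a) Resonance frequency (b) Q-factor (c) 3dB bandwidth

Step 1 — Resonance: ω₀ = 1/√(LC) = 1/√(0.07·1.32e-07) = 1.04e+04 rad/s.
Step 2 — f₀ = ω₀/(2π) = 1656 Hz.
Step 3 — Series Q: Q = ω₀L/R = 1.04e+04·0.07/974 = 0.7477.
Step 4 — Bandwidth: Δω = ω₀/Q = 1.391e+04 rad/s; BW = Δω/(2π) = 2215 Hz.

(a) f₀ = 1656 Hz  (b) Q = 0.7477  (c) BW = 2215 Hz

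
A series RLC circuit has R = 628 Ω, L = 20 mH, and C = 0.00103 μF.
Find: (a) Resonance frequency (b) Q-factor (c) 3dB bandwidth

Step 1 — Resonance: ω₀ = 1/√(LC) = 1/√(0.02·1.03e-09) = 2.203e+05 rad/s.
Step 2 — f₀ = ω₀/(2π) = 3.507e+04 Hz.
Step 3 — Series Q: Q = ω₀L/R = 2.203e+05·0.02/628 = 7.017.
Step 4 — Bandwidth: Δω = ω₀/Q = 3.14e+04 rad/s; BW = Δω/(2π) = 4997 Hz.

(a) f₀ = 3.507e+04 Hz  (b) Q = 7.017  (c) BW = 4997 Hz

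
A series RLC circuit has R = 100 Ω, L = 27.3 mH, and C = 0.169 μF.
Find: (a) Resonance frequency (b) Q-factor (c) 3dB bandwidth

Step 1 — Resonance: ω₀ = 1/√(LC) = 1/√(0.0273·1.69e-07) = 1.472e+04 rad/s.
Step 2 — f₀ = ω₀/(2π) = 2343 Hz.
Step 3 — Series Q: Q = ω₀L/R = 1.472e+04·0.0273/100 = 4.019.
Step 4 — Bandwidth: Δω = ω₀/Q = 3663 rad/s; BW = Δω/(2π) = 583 Hz.

(a) f₀ = 2343 Hz  (b) Q = 4.019  (c) BW = 583 Hz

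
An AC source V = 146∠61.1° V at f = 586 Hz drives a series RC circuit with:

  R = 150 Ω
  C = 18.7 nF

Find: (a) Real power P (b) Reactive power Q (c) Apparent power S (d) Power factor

Step 1 — Angular frequency: ω = 2π·f = 2π·586 = 3682 rad/s.
Step 2 — Component impedances:
  R: Z = R = 150 Ω
  C: Z = 1/(jωC) = -j/(ω·C) = 0 - j1.452e+04 Ω
Step 3 — Series combination: Z_total = R + C = 150 - j1.452e+04 Ω = 1.452e+04∠-89.4° Ω.
Step 4 — Source phasor: V = 146∠61.1° V = 70.56 + j127.8 V.
Step 5 — Current: I = V / Z = -0.008749 + j0.004949 A = 0.01005∠150.5° A.
Step 6 — Complex power: S = V·I* = 0.01516 - j1.468 VA.
Step 7 — Real power: P = Re(S) = 0.01516 W.
Step 8 — Reactive power: Q = Im(S) = -1.468 VAR.
Step 9 — Apparent power: |S| = 1.468 VA.
Step 10 — Power factor: PF = P/|S| = 0.01033 (leading).

(a) P = 0.01516 W  (b) Q = -1.468 VAR  (c) S = 1.468 VA  (d) PF = 0.01033 (leading)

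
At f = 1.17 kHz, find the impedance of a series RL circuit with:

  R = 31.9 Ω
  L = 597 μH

Step 1 — Angular frequency: ω = 2π·f = 2π·1170 = 7351 rad/s.
Step 2 — Component impedances:
  R: Z = R = 31.9 Ω
  L: Z = jωL = j·7351·0.000597 = 0 + j4.389 Ω
Step 3 — Series combination: Z_total = R + L = 31.9 + j4.389 Ω = 32.2∠7.8° Ω.

Z = 31.9 + j4.389 Ω = 32.2∠7.8° Ω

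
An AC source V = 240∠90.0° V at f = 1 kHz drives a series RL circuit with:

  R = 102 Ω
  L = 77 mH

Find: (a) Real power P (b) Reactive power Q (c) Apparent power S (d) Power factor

Step 1 — Angular frequency: ω = 2π·f = 2π·1000 = 6283 rad/s.
Step 2 — Component impedances:
  R: Z = R = 102 Ω
  L: Z = jωL = j·6283·0.077 = 0 + j483.8 Ω
Step 3 — Series combination: Z_total = R + L = 102 + j483.8 Ω = 494.4∠78.1° Ω.
Step 4 — Source phasor: V = 240∠90.0° V = 0 + j240 V.
Step 5 — Current: I = V / Z = 0.475 + j0.1001 A = 0.4854∠11.9° A.
Step 6 — Complex power: S = V·I* = 24.03 + j114 VA.
Step 7 — Real power: P = Re(S) = 24.03 W.
Step 8 — Reactive power: Q = Im(S) = 114 VAR.
Step 9 — Apparent power: |S| = 116.5 VA.
Step 10 — Power factor: PF = P/|S| = 0.2063 (lagging).

(a) P = 24.03 W  (b) Q = 114 VAR  (c) S = 116.5 VA  (d) PF = 0.2063 (lagging)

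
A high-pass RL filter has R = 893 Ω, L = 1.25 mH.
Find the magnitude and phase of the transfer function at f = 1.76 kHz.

Step 1 — Angular frequency: ω = 2π·1760 = 1.106e+04 rad/s.
Step 2 — Transfer function: H(jω) = jωL/(R + jωL).
Step 3 — Numerator jωL = j·13.82; denominator R + jωL = 893 + j13.82.
Step 4 — H = 0.0002396 + j0.01548.
Step 5 — Magnitude: |H| = 0.01548 (-36.2 dB); phase: φ = 89.1°.

|H| = 0.01548 (-36.2 dB), φ = 89.1°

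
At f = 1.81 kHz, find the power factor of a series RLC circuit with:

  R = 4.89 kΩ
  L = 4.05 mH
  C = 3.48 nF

Step 1 — Angular frequency: ω = 2π·f = 2π·1810 = 1.137e+04 rad/s.
Step 2 — Component impedances:
  R: Z = R = 4890 Ω
  L: Z = jωL = j·1.137e+04·0.00405 = 0 + j46.06 Ω
  C: Z = 1/(jωC) = -j/(ω·C) = 0 - j2.527e+04 Ω
Step 3 — Series combination: Z_total = R + L + C = 4890 - j2.522e+04 Ω = 2.569e+04∠-79.0° Ω.
Step 4 — Power factor: PF = cos(φ) = Re(Z)/|Z| = 4890/2.569e+04 = 0.1903.
Step 5 — Type: Im(Z) = -2.522e+04 ⇒ leading (phase φ = -79.0°).

PF = 0.1903 (leading, φ = -79.0°)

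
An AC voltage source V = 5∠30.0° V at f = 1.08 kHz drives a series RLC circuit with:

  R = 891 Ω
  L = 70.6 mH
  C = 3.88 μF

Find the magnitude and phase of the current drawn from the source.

Step 1 — Angular frequency: ω = 2π·f = 2π·1080 = 6786 rad/s.
Step 2 — Component impedances:
  R: Z = R = 891 Ω
  L: Z = jωL = j·6786·0.0706 = 0 + j479.1 Ω
  C: Z = 1/(jωC) = -j/(ω·C) = 0 - j37.98 Ω
Step 3 — Series combination: Z_total = R + L + C = 891 + j441.1 Ω = 994.2∠26.3° Ω.
Step 4 — Source phasor: V = 5∠30.0° V = 4.33 + j2.5 V.
Step 5 — Ohm's law: I = V / Z_total = (4.33 + j2.5) / (891 + j441.1) = 0.005019 + j0.0003212 A.
Step 6 — Convert to polar: |I| = 0.005029 A, ∠I = 3.7°.

I = 0.005029∠3.7° A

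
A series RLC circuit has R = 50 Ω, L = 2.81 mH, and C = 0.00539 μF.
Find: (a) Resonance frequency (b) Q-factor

Step 1 — Resonance condition Im(Z)=0 gives ω₀ = 1/√(LC).
Step 2 — ω₀ = 1/√(0.00281·5.39e-09) = 2.57e+05 rad/s.
Step 3 — f₀ = ω₀/(2π) = 4.09e+04 Hz.
Step 4 — Series Q: Q = ω₀L/R = 2.57e+05·0.00281/50 = 14.44.

(a) f₀ = 4.09e+04 Hz  (b) Q = 14.44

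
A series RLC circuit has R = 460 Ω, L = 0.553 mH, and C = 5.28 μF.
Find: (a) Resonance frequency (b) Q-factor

Step 1 — Resonance condition Im(Z)=0 gives ω₀ = 1/√(LC).
Step 2 — ω₀ = 1/√(0.000553·5.28e-06) = 1.851e+04 rad/s.
Step 3 — f₀ = ω₀/(2π) = 2945 Hz.
Step 4 — Series Q: Q = ω₀L/R = 1.851e+04·0.000553/460 = 0.02225.

(a) f₀ = 2945 Hz  (b) Q = 0.02225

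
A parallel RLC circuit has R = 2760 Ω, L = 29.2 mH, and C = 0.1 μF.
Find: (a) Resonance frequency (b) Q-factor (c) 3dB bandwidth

Step 1 — Resonance: ω₀ = 1/√(LC) = 1/√(0.0292·1e-07) = 1.851e+04 rad/s.
Step 2 — f₀ = ω₀/(2π) = 2945 Hz.
Step 3 — Parallel Q: Q = R/(ω₀L) = 2760/(1.851e+04·0.0292) = 5.108.
Step 4 — Bandwidth: Δω = ω₀/Q = 3623 rad/s; BW = Δω/(2π) = 576.6 Hz.

(a) f₀ = 2945 Hz  (b) Q = 5.108  (c) BW = 576.6 Hz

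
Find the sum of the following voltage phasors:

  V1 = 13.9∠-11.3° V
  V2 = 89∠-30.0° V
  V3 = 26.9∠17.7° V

Step 1 — Convert each phasor to rectangular form:
  V1 = 13.9·(cos(-11.3°) + j·sin(-11.3°)) = 13.63 - j2.724 V
  V2 = 89·(cos(-30.0°) + j·sin(-30.0°)) = 77.08 - j44.5 V
  V3 = 26.9·(cos(17.7°) + j·sin(17.7°)) = 25.63 + j8.178 V
Step 2 — Sum components: V_total = 116.3 - j39.05 V.
Step 3 — Convert to polar: |V_total| = 122.7 V, ∠V_total = -18.6°.

V_total = 122.7∠-18.6° V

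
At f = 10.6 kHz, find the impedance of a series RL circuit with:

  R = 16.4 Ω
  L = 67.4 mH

Step 1 — Angular frequency: ω = 2π·f = 2π·1.06e+04 = 6.66e+04 rad/s.
Step 2 — Component impedances:
  R: Z = R = 16.4 Ω
  L: Z = jωL = j·6.66e+04·0.0674 = 0 + j4489 Ω
Step 3 — Series combination: Z_total = R + L = 16.4 + j4489 Ω = 4489∠89.8° Ω.

Z = 16.4 + j4489 Ω = 4489∠89.8° Ω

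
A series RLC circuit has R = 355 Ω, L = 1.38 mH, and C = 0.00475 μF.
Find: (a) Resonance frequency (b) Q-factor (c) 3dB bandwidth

Step 1 — Resonance: ω₀ = 1/√(LC) = 1/√(0.00138·4.75e-09) = 3.906e+05 rad/s.
Step 2 — f₀ = ω₀/(2π) = 6.216e+04 Hz.
Step 3 — Series Q: Q = ω₀L/R = 3.906e+05·0.00138/355 = 1.518.
Step 4 — Bandwidth: Δω = ω₀/Q = 2.572e+05 rad/s; BW = Δω/(2π) = 4.094e+04 Hz.

(a) f₀ = 6.216e+04 Hz  (b) Q = 1.518  (c) BW = 4.094e+04 Hz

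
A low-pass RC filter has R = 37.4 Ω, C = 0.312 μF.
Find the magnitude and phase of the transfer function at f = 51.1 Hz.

Step 1 — Angular frequency: ω = 2π·51.1 = 321.1 rad/s.
Step 2 — Transfer function: H(jω) = 1/(1 + jωRC).
Step 3 — Denominator: 1 + jωRC = 1 + j·321.1·37.4·3.12e-07 = 1 + j0.003747.
Step 4 — H = 1 - j0.003746.
Step 5 — Magnitude: |H| = 1 (-0.0 dB); phase: φ = -0.2°.

|H| = 1 (-0.0 dB), φ = -0.2°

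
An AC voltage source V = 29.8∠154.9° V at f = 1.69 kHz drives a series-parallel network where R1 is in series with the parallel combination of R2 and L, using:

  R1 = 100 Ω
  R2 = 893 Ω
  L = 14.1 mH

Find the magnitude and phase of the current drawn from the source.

Step 1 — Angular frequency: ω = 2π·f = 2π·1690 = 1.062e+04 rad/s.
Step 2 — Component impedances:
  R1: Z = R = 100 Ω
  R2: Z = R = 893 Ω
  L: Z = jωL = j·1.062e+04·0.0141 = 0 + j149.7 Ω
Step 3 — Parallel branch: R2 || L = 1/(1/R2 + 1/L) = 24.42 + j145.6 Ω.
Step 4 — Series with R1: Z_total = R1 + (R2 || L) = 124.4 + j145.6 Ω = 191.5∠49.5° Ω.
Step 5 — Source phasor: V = 29.8∠154.9° V = -26.99 + j12.64 V.
Step 6 — Ohm's law: I = V / Z_total = (-26.99 + j12.64) / (124.4 + j145.6) = -0.04134 + j0.15 A.
Step 7 — Convert to polar: |I| = 0.1556 A, ∠I = 105.4°.

I = 0.1556∠105.4° A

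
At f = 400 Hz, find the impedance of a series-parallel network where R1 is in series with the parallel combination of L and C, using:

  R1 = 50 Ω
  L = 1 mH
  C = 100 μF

Step 1 — Angular frequency: ω = 2π·f = 2π·400 = 2513 rad/s.
Step 2 — Component impedances:
  R1: Z = R = 50 Ω
  L: Z = jωL = j·2513·0.001 = 0 + j2.513 Ω
  C: Z = 1/(jωC) = -j/(ω·C) = 0 - j3.979 Ω
Step 3 — Parallel branch: L || C = 1/(1/L + 1/C) = 0 + j6.823 Ω.
Step 4 — Series with R1: Z_total = R1 + (L || C) = 50 + j6.823 Ω = 50.46∠7.8° Ω.

Z = 50 + j6.823 Ω = 50.46∠7.8° Ω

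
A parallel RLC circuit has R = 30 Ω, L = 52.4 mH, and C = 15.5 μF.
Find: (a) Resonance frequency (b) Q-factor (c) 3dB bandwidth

Step 1 — Resonance: ω₀ = 1/√(LC) = 1/√(0.0524·1.55e-05) = 1110 rad/s.
Step 2 — f₀ = ω₀/(2π) = 176.6 Hz.
Step 3 — Parallel Q: Q = R/(ω₀L) = 30/(1110·0.0524) = 0.516.
Step 4 — Bandwidth: Δω = ω₀/Q = 2151 rad/s; BW = Δω/(2π) = 342.3 Hz.

(a) f₀ = 176.6 Hz  (b) Q = 0.516  (c) BW = 342.3 Hz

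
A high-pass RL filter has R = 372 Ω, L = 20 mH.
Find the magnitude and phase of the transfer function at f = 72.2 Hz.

Step 1 — Angular frequency: ω = 2π·72.2 = 453.6 rad/s.
Step 2 — Transfer function: H(jω) = jωL/(R + jωL).
Step 3 — Numerator jωL = j·9.073; denominator R + jωL = 372 + j9.073.
Step 4 — H = 0.0005945 + j0.02438.
Step 5 — Magnitude: |H| = 0.02438 (-32.3 dB); phase: φ = 88.6°.

|H| = 0.02438 (-32.3 dB), φ = 88.6°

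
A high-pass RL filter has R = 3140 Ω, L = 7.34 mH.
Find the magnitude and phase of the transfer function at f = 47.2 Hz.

Step 1 — Angular frequency: ω = 2π·47.2 = 296.6 rad/s.
Step 2 — Transfer function: H(jω) = jωL/(R + jωL).
Step 3 — Numerator jωL = j·2.177; denominator R + jωL = 3140 + j2.177.
Step 4 — H = 4.806e-07 + j0.0006932.
Step 5 — Magnitude: |H| = 0.0006932 (-63.2 dB); phase: φ = 90.0°.

|H| = 0.0006932 (-63.2 dB), φ = 90.0°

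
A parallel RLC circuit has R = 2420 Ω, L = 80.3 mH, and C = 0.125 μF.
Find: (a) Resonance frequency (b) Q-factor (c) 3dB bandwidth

Step 1 — Resonance: ω₀ = 1/√(LC) = 1/√(0.0803·1.25e-07) = 9981 rad/s.
Step 2 — f₀ = ω₀/(2π) = 1589 Hz.
Step 3 — Parallel Q: Q = R/(ω₀L) = 2420/(9981·0.0803) = 3.019.
Step 4 — Bandwidth: Δω = ω₀/Q = 3306 rad/s; BW = Δω/(2π) = 526.1 Hz.

(a) f₀ = 1589 Hz  (b) Q = 3.019  (c) BW = 526.1 Hz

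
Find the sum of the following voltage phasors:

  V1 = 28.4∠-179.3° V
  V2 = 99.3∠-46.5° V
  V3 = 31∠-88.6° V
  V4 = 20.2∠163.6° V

Step 1 — Convert each phasor to rectangular form:
  V1 = 28.4·(cos(-179.3°) + j·sin(-179.3°)) = -28.4 - j0.347 V
  V2 = 99.3·(cos(-46.5°) + j·sin(-46.5°)) = 68.35 - j72.03 V
  V3 = 31·(cos(-88.6°) + j·sin(-88.6°)) = 0.7574 - j30.99 V
  V4 = 20.2·(cos(163.6°) + j·sin(163.6°)) = -19.38 + j5.703 V
Step 2 — Sum components: V_total = 21.33 - j97.66 V.
Step 3 — Convert to polar: |V_total| = 99.97 V, ∠V_total = -77.7°.

V_total = 99.97∠-77.7° V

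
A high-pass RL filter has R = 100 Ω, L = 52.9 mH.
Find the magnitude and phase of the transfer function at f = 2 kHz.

Step 1 — Angular frequency: ω = 2π·2000 = 1.257e+04 rad/s.
Step 2 — Transfer function: H(jω) = jωL/(R + jωL).
Step 3 — Numerator jωL = j·664.8; denominator R + jωL = 100 + j664.8.
Step 4 — H = 0.9779 + j0.1471.
Step 5 — Magnitude: |H| = 0.9889 (-0.1 dB); phase: φ = 8.6°.

|H| = 0.9889 (-0.1 dB), φ = 8.6°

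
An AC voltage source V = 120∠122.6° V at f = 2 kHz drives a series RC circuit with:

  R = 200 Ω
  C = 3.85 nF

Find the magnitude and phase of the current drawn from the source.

Step 1 — Angular frequency: ω = 2π·f = 2π·2000 = 1.257e+04 rad/s.
Step 2 — Component impedances:
  R: Z = R = 200 Ω
  C: Z = 1/(jωC) = -j/(ω·C) = 0 - j2.067e+04 Ω
Step 3 — Series combination: Z_total = R + C = 200 - j2.067e+04 Ω = 2.067e+04∠-89.4° Ω.
Step 4 — Source phasor: V = 120∠122.6° V = -64.65 + j101.1 V.
Step 5 — Ohm's law: I = V / Z_total = (-64.65 + j101.1) / (200 - j2.067e+04) = -0.004921 - j0.00308 A.
Step 6 — Convert to polar: |I| = 0.005805 A, ∠I = -148.0°.

I = 0.005805∠-148.0° A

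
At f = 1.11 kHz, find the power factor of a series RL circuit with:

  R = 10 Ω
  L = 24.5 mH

Step 1 — Angular frequency: ω = 2π·f = 2π·1110 = 6974 rad/s.
Step 2 — Component impedances:
  R: Z = R = 10 Ω
  L: Z = jωL = j·6974·0.0245 = 0 + j170.9 Ω
Step 3 — Series combination: Z_total = R + L = 10 + j170.9 Ω = 171.2∠86.7° Ω.
Step 4 — Power factor: PF = cos(φ) = Re(Z)/|Z| = 10/171.16 = 0.05842.
Step 5 — Type: Im(Z) = 170.9 ⇒ lagging (phase φ = 86.7°).

PF = 0.05842 (lagging, φ = 86.7°)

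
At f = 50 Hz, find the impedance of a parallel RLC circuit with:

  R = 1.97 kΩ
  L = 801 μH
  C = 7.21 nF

Step 1 — Angular frequency: ω = 2π·f = 2π·50 = 314.2 rad/s.
Step 2 — Component impedances:
  R: Z = R = 1970 Ω
  L: Z = jωL = j·314.2·0.000801 = 0 + j0.2516 Ω
  C: Z = 1/(jωC) = -j/(ω·C) = 0 - j4.415e+05 Ω
Step 3 — Parallel combination: 1/Z_total = 1/R + 1/L + 1/C; Z_total = 3.214e-05 + j0.2516 Ω = 0.2516∠90.0° Ω.

Z = 3.214e-05 + j0.2516 Ω = 0.2516∠90.0° Ω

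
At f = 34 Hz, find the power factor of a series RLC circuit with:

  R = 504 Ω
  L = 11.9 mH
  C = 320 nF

Step 1 — Angular frequency: ω = 2π·f = 2π·34 = 213.6 rad/s.
Step 2 — Component impedances:
  R: Z = R = 504 Ω
  L: Z = jωL = j·213.6·0.0119 = 0 + j2.542 Ω
  C: Z = 1/(jωC) = -j/(ω·C) = 0 - j1.463e+04 Ω
Step 3 — Series combination: Z_total = R + L + C = 504 - j1.463e+04 Ω = 1.463e+04∠-88.0° Ω.
Step 4 — Power factor: PF = cos(φ) = Re(Z)/|Z| = 504/14634 = 0.03444.
Step 5 — Type: Im(Z) = -1.463e+04 ⇒ leading (phase φ = -88.0°).

PF = 0.03444 (leading, φ = -88.0°)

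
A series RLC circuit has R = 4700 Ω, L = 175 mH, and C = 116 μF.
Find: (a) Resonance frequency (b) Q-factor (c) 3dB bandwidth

Step 1 — Resonance: ω₀ = 1/√(LC) = 1/√(0.175·0.000116) = 221.9 rad/s.
Step 2 — f₀ = ω₀/(2π) = 35.32 Hz.
Step 3 — Series Q: Q = ω₀L/R = 221.9·0.175/4700 = 0.008264.
Step 4 — Bandwidth: Δω = ω₀/Q = 2.686e+04 rad/s; BW = Δω/(2π) = 4274 Hz.

(a) f₀ = 35.32 Hz  (b) Q = 0.008264  (c) BW = 4274 Hz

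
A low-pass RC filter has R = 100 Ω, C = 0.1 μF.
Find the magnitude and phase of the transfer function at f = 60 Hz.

Step 1 — Angular frequency: ω = 2π·60 = 377 rad/s.
Step 2 — Transfer function: H(jω) = 1/(1 + jωRC).
Step 3 — Denominator: 1 + jωRC = 1 + j·377·100·1e-07 = 1 + j0.00377.
Step 4 — H = 1 - j0.00377.
Step 5 — Magnitude: |H| = 1 (-0.0 dB); phase: φ = -0.2°.

|H| = 1 (-0.0 dB), φ = -0.2°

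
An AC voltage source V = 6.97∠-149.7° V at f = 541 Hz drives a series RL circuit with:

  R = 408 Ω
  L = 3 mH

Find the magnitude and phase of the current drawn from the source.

Step 1 — Angular frequency: ω = 2π·f = 2π·541 = 3399 rad/s.
Step 2 — Component impedances:
  R: Z = R = 408 Ω
  L: Z = jωL = j·3399·0.003 = 0 + j10.2 Ω
Step 3 — Series combination: Z_total = R + L = 408 + j10.2 Ω = 408.1∠1.4° Ω.
Step 4 — Source phasor: V = 6.97∠-149.7° V = -6.018 - j3.517 V.
Step 5 — Ohm's law: I = V / Z_total = (-6.018 - j3.517) / (408 + j10.2) = -0.01496 - j0.008245 A.
Step 6 — Convert to polar: |I| = 0.01708 A, ∠I = -151.1°.

I = 0.01708∠-151.1° A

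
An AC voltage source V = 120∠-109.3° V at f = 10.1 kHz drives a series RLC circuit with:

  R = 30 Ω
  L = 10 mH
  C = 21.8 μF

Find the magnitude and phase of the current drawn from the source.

Step 1 — Angular frequency: ω = 2π·f = 2π·1.01e+04 = 6.346e+04 rad/s.
Step 2 — Component impedances:
  R: Z = R = 30 Ω
  L: Z = jωL = j·6.346e+04·0.01 = 0 + j634.6 Ω
  C: Z = 1/(jωC) = -j/(ω·C) = 0 - j0.7228 Ω
Step 3 — Series combination: Z_total = R + L + C = 30 + j633.9 Ω = 634.6∠87.3° Ω.
Step 4 — Source phasor: V = 120∠-109.3° V = -39.66 - j113.3 V.
Step 5 — Ohm's law: I = V / Z_total = (-39.66 - j113.3) / (30 + j633.9) = -0.1812 + j0.05399 A.
Step 6 — Convert to polar: |I| = 0.1891 A, ∠I = 163.4°.

I = 0.1891∠163.4° A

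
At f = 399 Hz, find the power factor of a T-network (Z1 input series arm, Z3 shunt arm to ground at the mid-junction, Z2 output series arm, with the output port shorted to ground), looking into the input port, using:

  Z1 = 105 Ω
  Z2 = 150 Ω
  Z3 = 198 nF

Step 1 — Angular frequency: ω = 2π·f = 2π·399 = 2507 rad/s.
Step 2 — Component impedances:
  Z1: Z = R = 105 Ω
  Z2: Z = R = 150 Ω
  Z3: Z = 1/(jωC) = -j/(ω·C) = 0 - j2015 Ω
Step 3 — With the output port shorted to ground, the output series arm Z2 runs from the junction to ground; the shunt arm Z3 also runs from the junction to ground. They appear in parallel: Z3 || Z2 = 149.2 - j11.11 Ω.
Step 4 — Series with input arm Z1: Z_in = Z1 + (Z3 || Z2) = 254.2 - j11.11 Ω = 254.4∠-2.5° Ω.
Step 5 — Power factor: PF = cos(φ) = Re(Z)/|Z| = 254.17/254.42 = 0.999.
Step 6 — Type: Im(Z) = -11.11 ⇒ leading (phase φ = -2.5°).

PF = 0.999 (leading, φ = -2.5°)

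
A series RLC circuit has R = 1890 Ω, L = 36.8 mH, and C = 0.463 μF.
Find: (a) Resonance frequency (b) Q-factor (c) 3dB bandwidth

Step 1 — Resonance condition Im(Z)=0 gives ω₀ = 1/√(LC).
Step 2 — ω₀ = 1/√(0.0368·4.63e-07) = 7661 rad/s.
Step 3 — f₀ = ω₀/(2π) = 1219 Hz.
Step 4 — Series Q: Q = ω₀L/R = 7661·0.0368/1890 = 0.1492.
Step 5 — 3dB bandwidth: Δω = ω₀/Q = 5.136e+04 rad/s; BW = Δω/(2π) = 8174 Hz.

(a) f₀ = 1219 Hz  (b) Q = 0.1492  (c) BW = 8174 Hz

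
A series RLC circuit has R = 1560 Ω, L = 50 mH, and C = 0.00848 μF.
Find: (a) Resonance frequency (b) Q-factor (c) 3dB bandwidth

Step 1 — Resonance: ω₀ = 1/√(LC) = 1/√(0.05·8.48e-09) = 4.856e+04 rad/s.
Step 2 — f₀ = ω₀/(2π) = 7729 Hz.
Step 3 — Series Q: Q = ω₀L/R = 4.856e+04·0.05/1560 = 1.557.
Step 4 — Bandwidth: Δω = ω₀/Q = 3.12e+04 rad/s; BW = Δω/(2π) = 4966 Hz.

(a) f₀ = 7729 Hz  (b) Q = 1.557  (c) BW = 4966 Hz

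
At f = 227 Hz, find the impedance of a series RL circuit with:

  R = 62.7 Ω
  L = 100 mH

Step 1 — Angular frequency: ω = 2π·f = 2π·227 = 1426 rad/s.
Step 2 — Component impedances:
  R: Z = R = 62.7 Ω
  L: Z = jωL = j·1426·0.1 = 0 + j142.6 Ω
Step 3 — Series combination: Z_total = R + L = 62.7 + j142.6 Ω = 155.8∠66.3° Ω.

Z = 62.7 + j142.6 Ω = 155.8∠66.3° Ω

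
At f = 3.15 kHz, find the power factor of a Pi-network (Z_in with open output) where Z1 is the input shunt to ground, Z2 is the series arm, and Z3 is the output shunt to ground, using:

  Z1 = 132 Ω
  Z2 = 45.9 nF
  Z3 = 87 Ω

Step 1 — Angular frequency: ω = 2π·f = 2π·3150 = 1.979e+04 rad/s.
Step 2 — Component impedances:
  Z1: Z = R = 132 Ω
  Z2: Z = 1/(jωC) = -j/(ω·C) = 0 - j1101 Ω
  Z3: Z = R = 87 Ω
Step 3 — With open output, the series arm Z2 and the output shunt Z3 appear in series to ground: Z2 + Z3 = 87 - j1101 Ω.
Step 4 — Parallel with input shunt Z1: Z_in = Z1 || (Z2 + Z3) = 129 - j15.23 Ω = 129.9∠-6.7° Ω.
Step 5 — Power factor: PF = cos(φ) = Re(Z)/|Z| = 129/129.9 = 0.9931.
Step 6 — Type: Im(Z) = -15.23 ⇒ leading (phase φ = -6.7°).

PF = 0.9931 (leading, φ = -6.7°)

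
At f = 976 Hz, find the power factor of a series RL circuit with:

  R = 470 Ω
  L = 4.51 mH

Step 1 — Angular frequency: ω = 2π·f = 2π·976 = 6132 rad/s.
Step 2 — Component impedances:
  R: Z = R = 470 Ω
  L: Z = jωL = j·6132·0.00451 = 0 + j27.66 Ω
Step 3 — Series combination: Z_total = R + L = 470 + j27.66 Ω = 470.8∠3.4° Ω.
Step 4 — Power factor: PF = cos(φ) = Re(Z)/|Z| = 470/470.8 = 0.9983.
Step 5 — Type: Im(Z) = 27.66 ⇒ lagging (phase φ = 3.4°).

PF = 0.9983 (lagging, φ = 3.4°)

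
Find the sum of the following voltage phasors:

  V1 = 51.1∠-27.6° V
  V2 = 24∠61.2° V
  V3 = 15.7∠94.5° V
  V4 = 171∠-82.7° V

Step 1 — Convert each phasor to rectangular form:
  V1 = 51.1·(cos(-27.6°) + j·sin(-27.6°)) = 45.29 - j23.67 V
  V2 = 24·(cos(61.2°) + j·sin(61.2°)) = 11.56 + j21.03 V
  V3 = 15.7·(cos(94.5°) + j·sin(94.5°)) = -1.232 + j15.65 V
  V4 = 171·(cos(-82.7°) + j·sin(-82.7°)) = 21.73 - j169.6 V
Step 2 — Sum components: V_total = 77.34 - j156.6 V.
Step 3 — Convert to polar: |V_total| = 174.7 V, ∠V_total = -63.7°.

V_total = 174.7∠-63.7° V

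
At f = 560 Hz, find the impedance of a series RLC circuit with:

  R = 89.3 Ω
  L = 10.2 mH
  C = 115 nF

Step 1 — Angular frequency: ω = 2π·f = 2π·560 = 3519 rad/s.
Step 2 — Component impedances:
  R: Z = R = 89.3 Ω
  L: Z = jωL = j·3519·0.0102 = 0 + j35.89 Ω
  C: Z = 1/(jωC) = -j/(ω·C) = 0 - j2471 Ω
Step 3 — Series combination: Z_total = R + L + C = 89.3 - j2435 Ω = 2437∠-87.9° Ω.

Z = 89.3 - j2435 Ω = 2437∠-87.9° Ω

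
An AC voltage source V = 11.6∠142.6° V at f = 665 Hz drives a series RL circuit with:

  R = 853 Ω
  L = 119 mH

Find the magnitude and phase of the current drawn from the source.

Step 1 — Angular frequency: ω = 2π·f = 2π·665 = 4178 rad/s.
Step 2 — Component impedances:
  R: Z = R = 853 Ω
  L: Z = jωL = j·4178·0.119 = 0 + j497.2 Ω
Step 3 — Series combination: Z_total = R + L = 853 + j497.2 Ω = 987.3∠30.2° Ω.
Step 4 — Source phasor: V = 11.6∠142.6° V = -9.215 + j7.046 V.
Step 5 — Ohm's law: I = V / Z_total = (-9.215 + j7.046) / (853 + j497.2) = -0.00447 + j0.01087 A.
Step 6 — Convert to polar: |I| = 0.01175 A, ∠I = 112.4°.

I = 0.01175∠112.4° A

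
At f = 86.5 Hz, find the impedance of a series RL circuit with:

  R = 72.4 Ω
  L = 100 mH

Step 1 — Angular frequency: ω = 2π·f = 2π·86.5 = 543.5 rad/s.
Step 2 — Component impedances:
  R: Z = R = 72.4 Ω
  L: Z = jωL = j·543.5·0.1 = 0 + j54.35 Ω
Step 3 — Series combination: Z_total = R + L = 72.4 + j54.35 Ω = 90.53∠36.9° Ω.

Z = 72.4 + j54.35 Ω = 90.53∠36.9° Ω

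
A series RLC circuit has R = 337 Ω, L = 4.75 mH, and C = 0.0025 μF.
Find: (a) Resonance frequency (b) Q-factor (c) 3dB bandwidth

Step 1 — Resonance condition Im(Z)=0 gives ω₀ = 1/√(LC).
Step 2 — ω₀ = 1/√(0.00475·2.5e-09) = 2.902e+05 rad/s.
Step 3 — f₀ = ω₀/(2π) = 4.619e+04 Hz.
Step 4 — Series Q: Q = ω₀L/R = 2.902e+05·0.00475/337 = 4.09.
Step 5 — 3dB bandwidth: Δω = ω₀/Q = 7.095e+04 rad/s; BW = Δω/(2π) = 1.129e+04 Hz.

(a) f₀ = 4.619e+04 Hz  (b) Q = 4.09  (c) BW = 1.129e+04 Hz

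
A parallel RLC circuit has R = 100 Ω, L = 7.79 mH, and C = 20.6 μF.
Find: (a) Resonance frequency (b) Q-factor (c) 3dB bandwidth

Step 1 — Resonance: ω₀ = 1/√(LC) = 1/√(0.00779·2.06e-05) = 2496 rad/s.
Step 2 — f₀ = ω₀/(2π) = 397.3 Hz.
Step 3 — Parallel Q: Q = R/(ω₀L) = 100/(2496·0.00779) = 5.142.
Step 4 — Bandwidth: Δω = ω₀/Q = 485.4 rad/s; BW = Δω/(2π) = 77.26 Hz.

(a) f₀ = 397.3 Hz  (b) Q = 5.142  (c) BW = 77.26 Hz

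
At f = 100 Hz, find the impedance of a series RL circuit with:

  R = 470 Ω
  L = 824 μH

Step 1 — Angular frequency: ω = 2π·f = 2π·100 = 628.3 rad/s.
Step 2 — Component impedances:
  R: Z = R = 470 Ω
  L: Z = jωL = j·628.3·0.000824 = 0 + j0.5177 Ω
Step 3 — Series combination: Z_total = R + L = 470 + j0.5177 Ω = 470∠0.1° Ω.

Z = 470 + j0.5177 Ω = 470∠0.1° Ω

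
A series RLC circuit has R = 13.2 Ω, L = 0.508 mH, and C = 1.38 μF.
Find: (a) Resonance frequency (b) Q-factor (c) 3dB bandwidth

Step 1 — Resonance condition Im(Z)=0 gives ω₀ = 1/√(LC).
Step 2 — ω₀ = 1/√(0.000508·1.38e-06) = 3.777e+04 rad/s.
Step 3 — f₀ = ω₀/(2π) = 6011 Hz.
Step 4 — Series Q: Q = ω₀L/R = 3.777e+04·0.000508/13.2 = 1.454.
Step 5 — 3dB bandwidth: Δω = ω₀/Q = 2.598e+04 rad/s; BW = Δω/(2π) = 4136 Hz.

(a) f₀ = 6011 Hz  (b) Q = 1.454  (c) BW = 4136 Hz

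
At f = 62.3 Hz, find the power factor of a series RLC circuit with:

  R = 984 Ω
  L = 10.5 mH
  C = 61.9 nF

Step 1 — Angular frequency: ω = 2π·f = 2π·62.3 = 391.4 rad/s.
Step 2 — Component impedances:
  R: Z = R = 984 Ω
  L: Z = jωL = j·391.4·0.0105 = 0 + j4.11 Ω
  C: Z = 1/(jωC) = -j/(ω·C) = 0 - j4.127e+04 Ω
Step 3 — Series combination: Z_total = R + L + C = 984 - j4.127e+04 Ω = 4.128e+04∠-88.6° Ω.
Step 4 — Power factor: PF = cos(φ) = Re(Z)/|Z| = 984/4.128e+04 = 0.02384.
Step 5 — Type: Im(Z) = -4.127e+04 ⇒ leading (phase φ = -88.6°).

PF = 0.02384 (leading, φ = -88.6°)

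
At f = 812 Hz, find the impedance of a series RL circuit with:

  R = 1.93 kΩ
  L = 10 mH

Step 1 — Angular frequency: ω = 2π·f = 2π·812 = 5102 rad/s.
Step 2 — Component impedances:
  R: Z = R = 1930 Ω
  L: Z = jωL = j·5102·0.01 = 0 + j51.02 Ω
Step 3 — Series combination: Z_total = R + L = 1930 + j51.02 Ω = 1931∠1.5° Ω.

Z = 1930 + j51.02 Ω = 1931∠1.5° Ω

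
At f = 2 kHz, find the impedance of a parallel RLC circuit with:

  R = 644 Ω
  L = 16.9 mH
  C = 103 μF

Step 1 — Angular frequency: ω = 2π·f = 2π·2000 = 1.257e+04 rad/s.
Step 2 — Component impedances:
  R: Z = R = 644 Ω
  L: Z = jωL = j·1.257e+04·0.0169 = 0 + j212.4 Ω
  C: Z = 1/(jωC) = -j/(ω·C) = 0 - j0.7726 Ω
Step 3 — Parallel combination: 1/Z_total = 1/R + 1/L + 1/C; Z_total = 0.0009337 - j0.7754 Ω = 0.7754∠-89.9° Ω.

Z = 0.0009337 - j0.7754 Ω = 0.7754∠-89.9° Ω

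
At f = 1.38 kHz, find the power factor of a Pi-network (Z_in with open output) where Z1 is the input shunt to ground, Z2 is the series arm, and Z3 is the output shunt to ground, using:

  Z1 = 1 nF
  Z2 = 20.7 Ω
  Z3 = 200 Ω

Step 1 — Angular frequency: ω = 2π·f = 2π·1380 = 8671 rad/s.
Step 2 — Component impedances:
  Z1: Z = 1/(jωC) = -j/(ω·C) = 0 - j1.153e+05 Ω
  Z2: Z = R = 20.7 Ω
  Z3: Z = R = 200 Ω
Step 3 — With open output, the series arm Z2 and the output shunt Z3 appear in series to ground: Z2 + Z3 = 220.7 Ω.
Step 4 — Parallel with input shunt Z1: Z_in = Z1 || (Z2 + Z3) = 220.7 - j0.4223 Ω = 220.7∠-0.1° Ω.
Step 5 — Power factor: PF = cos(φ) = Re(Z)/|Z| = 220.7/220.7 = 1.
Step 6 — Type: Im(Z) = -0.4223 ⇒ leading (phase φ = -0.1°).

PF = 1 (leading, φ = -0.1°)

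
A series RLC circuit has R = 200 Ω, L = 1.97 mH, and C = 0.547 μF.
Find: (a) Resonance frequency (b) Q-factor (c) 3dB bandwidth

Step 1 — Resonance: ω₀ = 1/√(LC) = 1/√(0.00197·5.47e-07) = 3.046e+04 rad/s.
Step 2 — f₀ = ω₀/(2π) = 4848 Hz.
Step 3 — Series Q: Q = ω₀L/R = 3.046e+04·0.00197/200 = 0.3001.
Step 4 — Bandwidth: Δω = ω₀/Q = 1.015e+05 rad/s; BW = Δω/(2π) = 1.616e+04 Hz.

(a) f₀ = 4848 Hz  (b) Q = 0.3001  (c) BW = 1.616e+04 Hz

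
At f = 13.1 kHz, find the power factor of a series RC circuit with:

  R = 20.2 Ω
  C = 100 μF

Step 1 — Angular frequency: ω = 2π·f = 2π·1.31e+04 = 8.231e+04 rad/s.
Step 2 — Component impedances:
  R: Z = R = 20.2 Ω
  C: Z = 1/(jωC) = -j/(ω·C) = 0 - j0.1215 Ω
Step 3 — Series combination: Z_total = R + C = 20.2 - j0.1215 Ω = 20.2∠-0.3° Ω.
Step 4 — Power factor: PF = cos(φ) = Re(Z)/|Z| = 20.2/20.2 = 1.
Step 5 — Type: Im(Z) = -0.1215 ⇒ leading (phase φ = -0.3°).

PF = 1 (leading, φ = -0.3°)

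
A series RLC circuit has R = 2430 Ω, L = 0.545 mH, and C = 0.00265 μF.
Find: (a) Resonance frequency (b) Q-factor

Step 1 — Resonance condition Im(Z)=0 gives ω₀ = 1/√(LC).
Step 2 — ω₀ = 1/√(0.000545·2.65e-09) = 8.321e+05 rad/s.
Step 3 — f₀ = ω₀/(2π) = 1.324e+05 Hz.
Step 4 — Series Q: Q = ω₀L/R = 8.321e+05·0.000545/2430 = 0.1866.

(a) f₀ = 1.324e+05 Hz  (b) Q = 0.1866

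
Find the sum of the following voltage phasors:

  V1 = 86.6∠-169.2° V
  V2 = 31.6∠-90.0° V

Step 1 — Convert each phasor to rectangular form:
  V1 = 86.6·(cos(-169.2°) + j·sin(-169.2°)) = -85.07 - j16.23 V
  V2 = 31.6·(cos(-90.0°) + j·sin(-90.0°)) = 0 - j31.6 V
Step 2 — Sum components: V_total = -85.07 - j47.83 V.
Step 3 — Convert to polar: |V_total| = 97.59 V, ∠V_total = -150.7°.

V_total = 97.59∠-150.7° V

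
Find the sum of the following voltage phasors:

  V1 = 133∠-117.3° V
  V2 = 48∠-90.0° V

Step 1 — Convert each phasor to rectangular form:
  V1 = 133·(cos(-117.3°) + j·sin(-117.3°)) = -61 - j118.2 V
  V2 = 48·(cos(-90.0°) + j·sin(-90.0°)) = 0 - j48 V
Step 2 — Sum components: V_total = -61 - j166.2 V.
Step 3 — Convert to polar: |V_total| = 177 V, ∠V_total = -110.2°.

V_total = 177∠-110.2° V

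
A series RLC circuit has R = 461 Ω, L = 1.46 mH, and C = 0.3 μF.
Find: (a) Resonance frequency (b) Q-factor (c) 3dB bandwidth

Step 1 — Resonance condition Im(Z)=0 gives ω₀ = 1/√(LC).
Step 2 — ω₀ = 1/√(0.00146·3e-07) = 4.778e+04 rad/s.
Step 3 — f₀ = ω₀/(2π) = 7605 Hz.
Step 4 — Series Q: Q = ω₀L/R = 4.778e+04·0.00146/461 = 0.1513.
Step 5 — 3dB bandwidth: Δω = ω₀/Q = 3.158e+05 rad/s; BW = Δω/(2π) = 5.025e+04 Hz.

(a) f₀ = 7605 Hz  (b) Q = 0.1513  (c) BW = 5.025e+04 Hz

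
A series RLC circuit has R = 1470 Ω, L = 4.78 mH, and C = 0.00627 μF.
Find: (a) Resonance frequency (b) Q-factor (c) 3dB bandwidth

Step 1 — Resonance: ω₀ = 1/√(LC) = 1/√(0.00478·6.27e-09) = 1.827e+05 rad/s.
Step 2 — f₀ = ω₀/(2π) = 2.907e+04 Hz.
Step 3 — Series Q: Q = ω₀L/R = 1.827e+05·0.00478/1470 = 0.594.
Step 4 — Bandwidth: Δω = ω₀/Q = 3.075e+05 rad/s; BW = Δω/(2π) = 4.895e+04 Hz.

(a) f₀ = 2.907e+04 Hz  (b) Q = 0.594  (c) BW = 4.895e+04 Hz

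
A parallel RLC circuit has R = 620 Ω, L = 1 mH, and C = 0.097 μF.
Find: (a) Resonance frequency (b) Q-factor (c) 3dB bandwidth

Step 1 — Resonance: ω₀ = 1/√(LC) = 1/√(0.001·9.7e-08) = 1.015e+05 rad/s.
Step 2 — f₀ = ω₀/(2π) = 1.616e+04 Hz.
Step 3 — Parallel Q: Q = R/(ω₀L) = 620/(1.015e+05·0.001) = 6.106.
Step 4 — Bandwidth: Δω = ω₀/Q = 1.663e+04 rad/s; BW = Δω/(2π) = 2646 Hz.

(a) f₀ = 1.616e+04 Hz  (b) Q = 6.106  (c) BW = 2646 Hz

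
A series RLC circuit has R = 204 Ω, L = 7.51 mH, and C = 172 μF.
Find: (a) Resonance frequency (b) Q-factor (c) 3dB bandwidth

Step 1 — Resonance condition Im(Z)=0 gives ω₀ = 1/√(LC).
Step 2 — ω₀ = 1/√(0.00751·0.000172) = 879.9 rad/s.
Step 3 — f₀ = ω₀/(2π) = 140 Hz.
Step 4 — Series Q: Q = ω₀L/R = 879.9·0.00751/204 = 0.03239.
Step 5 — 3dB bandwidth: Δω = ω₀/Q = 2.716e+04 rad/s; BW = Δω/(2π) = 4323 Hz.

(a) f₀ = 140 Hz  (b) Q = 0.03239  (c) BW = 4323 Hz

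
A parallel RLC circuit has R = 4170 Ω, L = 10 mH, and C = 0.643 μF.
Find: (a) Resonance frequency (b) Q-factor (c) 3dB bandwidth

Step 1 — Resonance: ω₀ = 1/√(LC) = 1/√(0.01·6.43e-07) = 1.247e+04 rad/s.
Step 2 — f₀ = ω₀/(2π) = 1985 Hz.
Step 3 — Parallel Q: Q = R/(ω₀L) = 4170/(1.247e+04·0.01) = 33.44.
Step 4 — Bandwidth: Δω = ω₀/Q = 373 rad/s; BW = Δω/(2π) = 59.36 Hz.

(a) f₀ = 1985 Hz  (b) Q = 33.44  (c) BW = 59.36 Hz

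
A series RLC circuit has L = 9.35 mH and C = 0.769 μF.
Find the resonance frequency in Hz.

Step 1 — Resonance condition Im(Z)=0 gives ω₀ = 1/√(LC).
Step 2 — ω₀ = 1/√(0.00935·7.69e-07) = 1.179e+04 rad/s.
Step 3 — f₀ = ω₀/(2π) = 1877 Hz.

f₀ = 1877 Hz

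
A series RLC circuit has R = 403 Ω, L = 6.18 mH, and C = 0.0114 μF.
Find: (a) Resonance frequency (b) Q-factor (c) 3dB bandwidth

Step 1 — Resonance: ω₀ = 1/√(LC) = 1/√(0.00618·1.14e-08) = 1.191e+05 rad/s.
Step 2 — f₀ = ω₀/(2π) = 1.896e+04 Hz.
Step 3 — Series Q: Q = ω₀L/R = 1.191e+05·0.00618/403 = 1.827.
Step 4 — Bandwidth: Δω = ω₀/Q = 6.521e+04 rad/s; BW = Δω/(2π) = 1.038e+04 Hz.

(a) f₀ = 1.896e+04 Hz  (b) Q = 1.827  (c) BW = 1.038e+04 Hz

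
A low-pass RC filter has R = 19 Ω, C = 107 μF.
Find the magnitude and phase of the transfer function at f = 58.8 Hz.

Step 1 — Angular frequency: ω = 2π·58.8 = 369.5 rad/s.
Step 2 — Transfer function: H(jω) = 1/(1 + jωRC).
Step 3 — Denominator: 1 + jωRC = 1 + j·369.5·19·0.000107 = 1 + j0.7511.
Step 4 — H = 0.6393 - j0.4802.
Step 5 — Magnitude: |H| = 0.7996 (-1.9 dB); phase: φ = -36.9°.

|H| = 0.7996 (-1.9 dB), φ = -36.9°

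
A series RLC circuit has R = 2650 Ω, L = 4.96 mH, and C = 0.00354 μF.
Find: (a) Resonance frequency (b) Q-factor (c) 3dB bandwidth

Step 1 — Resonance condition Im(Z)=0 gives ω₀ = 1/√(LC).
Step 2 — ω₀ = 1/√(0.00496·3.54e-09) = 2.386e+05 rad/s.
Step 3 — f₀ = ω₀/(2π) = 3.798e+04 Hz.
Step 4 — Series Q: Q = ω₀L/R = 2.386e+05·0.00496/2650 = 0.4467.
Step 5 — 3dB bandwidth: Δω = ω₀/Q = 5.343e+05 rad/s; BW = Δω/(2π) = 8.503e+04 Hz.

(a) f₀ = 3.798e+04 Hz  (b) Q = 0.4467  (c) BW = 8.503e+04 Hz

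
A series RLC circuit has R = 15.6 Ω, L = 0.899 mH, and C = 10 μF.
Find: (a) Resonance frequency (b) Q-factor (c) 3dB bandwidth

Step 1 — Resonance: ω₀ = 1/√(LC) = 1/√(0.000899·1e-05) = 1.055e+04 rad/s.
Step 2 — f₀ = ω₀/(2π) = 1679 Hz.
Step 3 — Series Q: Q = ω₀L/R = 1.055e+04·0.000899/15.6 = 0.6078.
Step 4 — Bandwidth: Δω = ω₀/Q = 1.735e+04 rad/s; BW = Δω/(2π) = 2762 Hz.

(a) f₀ = 1679 Hz  (b) Q = 0.6078  (c) BW = 2762 Hz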